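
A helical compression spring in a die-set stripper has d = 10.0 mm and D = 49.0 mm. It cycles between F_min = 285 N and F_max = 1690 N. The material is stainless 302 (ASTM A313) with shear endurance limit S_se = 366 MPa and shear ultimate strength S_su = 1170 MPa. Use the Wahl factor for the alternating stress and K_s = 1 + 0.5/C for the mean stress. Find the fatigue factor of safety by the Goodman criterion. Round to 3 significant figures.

2.32

C = D/d = 49.0/10.0 = 4.9000; K_W = (4C−1)/(4C−4)+0.615/C = 1.3178; K_s = 1+0.5/C = 1.1020
F_a = (F_max−F_min)/2 = 702.5 N; F_m = (F_max+F_min)/2 = 987.5 N
τ_a = K_W·8F_aD/(πd³) = 1.3178 × 87.656 = 115.51 MPa
τ_m = K_s·8F_mD/(πd³) = 1.1020 × 123.22 = 135.79 MPa
Goodman: 1/n_f = τ_a/S_se + τ_m/S_su = 115.51/366 + 135.79/1170 = 0.31561 + 0.11606 = 0.43168
n_f = 1/0.43168 = 2.317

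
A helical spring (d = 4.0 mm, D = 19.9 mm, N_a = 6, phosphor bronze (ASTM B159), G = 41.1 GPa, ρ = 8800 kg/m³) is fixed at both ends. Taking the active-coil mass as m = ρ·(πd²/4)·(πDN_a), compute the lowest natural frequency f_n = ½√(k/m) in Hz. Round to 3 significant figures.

k = Gd⁴/(8D³N_a) = (41.1×10³)(4.0⁴)/(8·19.9³·6) = 27.815 N/mm = 27815 N/m
Wire length L = πDN_a = π·19.9·6 = 375.11 mm
m = ρ·(πd²/4)·L = 8800 × 12.566×10⁻⁶ m² × 0.37511 m = 0.041481 kg
f_n = ½√(k/m) = 0.5·√(27815/0.041481) = 0.5·√(6.7056e+05) = 409.44 Hz

409 Hz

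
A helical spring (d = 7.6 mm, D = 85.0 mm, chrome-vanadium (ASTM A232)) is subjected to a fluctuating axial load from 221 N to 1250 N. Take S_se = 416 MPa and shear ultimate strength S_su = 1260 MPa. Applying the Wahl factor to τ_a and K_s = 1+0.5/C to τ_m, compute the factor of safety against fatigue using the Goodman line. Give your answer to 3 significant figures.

1.01

C = D/d = 85.0/7.6 = 11.1842; K_W = (4C−1)/(4C−4)+0.615/C = 1.1286; K_s = 1+0.5/C = 1.0447
F_a = (F_max−F_min)/2 = 514.5 N; F_m = (F_max+F_min)/2 = 735.5 N
τ_a = K_W·8F_aD/(πd³) = 1.1286 × 253.69 = 286.32 MPa
τ_m = K_s·8F_mD/(πd³) = 1.0447 × 362.66 = 378.87 MPa
Goodman: 1/n_f = τ_a/S_se + τ_m/S_su = 286.32/416 + 378.87/1260 = 0.68828 + 0.30069 = 0.98897
n_f = 1/0.98897 = 1.011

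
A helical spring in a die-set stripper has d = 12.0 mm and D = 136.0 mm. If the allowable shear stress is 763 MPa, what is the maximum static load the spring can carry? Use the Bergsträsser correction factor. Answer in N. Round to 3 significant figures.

C = D/d = 136.0/12.0 = 11.3333
K_B = (4C+2)/(4C−3) = 47.333/42.333 = 1.1181
τ_max = K·8FD/(πd³) → F_max = τ_allow·πd³/(8DK)
F_max = 763·π·12.0³/(8·136.0·1.1181) = 4.1421e+06/1216.5 = 3404.9 N

3400 N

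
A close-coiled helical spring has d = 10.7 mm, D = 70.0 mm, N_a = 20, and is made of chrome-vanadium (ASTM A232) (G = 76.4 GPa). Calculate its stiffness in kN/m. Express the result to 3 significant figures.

18.2 kN/m

k = Gd⁴/(8D³N_a) = (76.4×10³ × 10.7⁴) / (8 × 70.0³ × 20)
  = 1.00145e+09 / 5.488e+07 = 18.248 N/mm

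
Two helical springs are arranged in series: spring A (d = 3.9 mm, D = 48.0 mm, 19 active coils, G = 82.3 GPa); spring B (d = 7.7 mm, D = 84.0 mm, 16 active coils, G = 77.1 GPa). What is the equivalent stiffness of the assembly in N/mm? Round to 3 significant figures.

0.860 N/mm

k_A = Gd⁴/(8D³N_a) = (82.3×10³)(3.9⁴)/(8·48.0³·19) = 1.1326 N/mm
k_B = Gd⁴/(8D³N_a) = (77.1×10³)(7.7⁴)/(8·84.0³·16) = 3.5725 N/mm
Series: 1/k_eq = 1/1.1326 + 1/3.5725 = 1.1628; k_eq = 0.85998 N/mm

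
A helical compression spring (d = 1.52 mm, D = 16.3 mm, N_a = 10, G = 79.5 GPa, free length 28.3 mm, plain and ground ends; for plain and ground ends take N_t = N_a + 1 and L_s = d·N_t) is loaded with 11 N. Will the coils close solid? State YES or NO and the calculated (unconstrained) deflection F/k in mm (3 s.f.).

k = Gd⁴/(8D³N_a) = (79.5×10³)(1.52⁴)/(8·16.3³·10) = 1.2249 N/mm
N_t = 11; L_s = 1.52·11 = 16.72 mm; δ_solid = L₀ − L_s = 28.3 − 16.72 = 11.58 mm
δ = F/k = 11/1.2249 = 8.9806 mm
δ < δ_solid → spring does not go solid

NO, δ = 8.98 mm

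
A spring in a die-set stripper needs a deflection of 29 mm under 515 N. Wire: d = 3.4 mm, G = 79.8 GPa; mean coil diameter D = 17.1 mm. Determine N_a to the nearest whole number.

Required rate k = F/δ = 515/29 = 17.759 N/mm
N_a = Gd⁴/(8D³k) = (79.8×10³ × 3.4⁴)/(8 × 17.1³ × 17.759)
    = 1.0664e+07 / 710375 = 15.01 → 15 coils

15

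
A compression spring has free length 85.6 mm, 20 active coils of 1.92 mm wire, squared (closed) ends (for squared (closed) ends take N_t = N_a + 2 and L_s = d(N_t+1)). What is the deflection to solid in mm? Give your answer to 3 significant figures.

N_t = 22; L_s = 1.92·23 = 44.16 mm
δ_solid = L₀ − L_s = 85.6 − 44.16 = 41.44 mm

41.4 mm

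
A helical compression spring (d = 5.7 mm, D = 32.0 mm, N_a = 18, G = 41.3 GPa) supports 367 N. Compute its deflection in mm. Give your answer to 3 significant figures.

k = Gd⁴/(8D³N_a) = (41.3×10³)(5.7⁴)/(8·32.0³·18) = 9.2393 N/mm
δ = F/k = 367 / 9.2393 = 39.722 mm

39.7 mm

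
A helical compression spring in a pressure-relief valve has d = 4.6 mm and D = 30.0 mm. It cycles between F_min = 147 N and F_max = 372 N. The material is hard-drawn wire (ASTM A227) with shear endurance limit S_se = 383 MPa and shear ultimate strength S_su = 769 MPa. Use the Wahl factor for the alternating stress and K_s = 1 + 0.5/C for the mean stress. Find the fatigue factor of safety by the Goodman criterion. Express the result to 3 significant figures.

C = D/d = 30.0/4.6 = 6.5217; K_W = (4C−1)/(4C−4)+0.615/C = 1.2301; K_s = 1+0.5/C = 1.0767
F_a = (F_max−F_min)/2 = 112.5 N; F_m = (F_max+F_min)/2 = 259.5 N
τ_a = K_W·8F_aD/(πd³) = 1.2301 × 88.296 = 108.62 MPa
τ_m = K_s·8F_mD/(πd³) = 1.0767 × 203.67 = 219.28 MPa
Goodman: 1/n_f = τ_a/S_se + τ_m/S_su = 108.62/383 + 219.28/769 = 0.28359 + 0.28515 = 0.56874
n_f = 1/0.56874 = 1.758

1.76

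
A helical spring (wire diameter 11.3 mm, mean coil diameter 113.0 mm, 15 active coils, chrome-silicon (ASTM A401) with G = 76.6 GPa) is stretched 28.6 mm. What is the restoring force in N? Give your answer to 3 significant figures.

206 N

k = Gd⁴/(8D³N_a) = (76.6×10³)(11.3⁴)/(8·113.0³·15) = 7.2132 N/mm
F = k·δ = 7.2132 × 28.6 = 206.3 N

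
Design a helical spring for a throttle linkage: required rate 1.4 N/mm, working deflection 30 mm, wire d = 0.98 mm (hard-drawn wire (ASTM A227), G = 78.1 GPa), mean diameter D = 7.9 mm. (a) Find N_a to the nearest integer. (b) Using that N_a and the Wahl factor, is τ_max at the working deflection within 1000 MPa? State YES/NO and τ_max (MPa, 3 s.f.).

(a) 13 coils; (b) NO, τ_max = 1070 MPa

N_a = Gd⁴/(8D³k) = (78.1×10³)(0.98⁴)/(8·7.9³·1.4) = 13.05 → N_a = 13
Actual rate k = Gd⁴/(8D³·13) = 1.4049 N/mm
Working load F = kδ = 1.4049·30 = 42.147 N
C = 7.9/0.98 = 8.0612; K_W = (4C−1)/(4C−4)+0.615/C = 1.1825
τ_max = K_W·8FD/(πd³) = 1.1825·900.85 = 1065.3 MPa
τ_max > 1000 MPa → exceeds allowable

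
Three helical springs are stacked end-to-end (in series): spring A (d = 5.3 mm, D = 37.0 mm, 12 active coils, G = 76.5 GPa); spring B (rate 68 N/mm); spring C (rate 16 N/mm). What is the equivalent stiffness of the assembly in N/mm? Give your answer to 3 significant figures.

6.34 N/mm

k_A = Gd⁴/(8D³N_a) = (76.5×10³)(5.3⁴)/(8·37.0³·12) = 12.413 N/mm
Series: 1/k_eq = 1/12.413 + 1/68 + 1/16 = 0.15776; k_eq = 6.3386 N/mm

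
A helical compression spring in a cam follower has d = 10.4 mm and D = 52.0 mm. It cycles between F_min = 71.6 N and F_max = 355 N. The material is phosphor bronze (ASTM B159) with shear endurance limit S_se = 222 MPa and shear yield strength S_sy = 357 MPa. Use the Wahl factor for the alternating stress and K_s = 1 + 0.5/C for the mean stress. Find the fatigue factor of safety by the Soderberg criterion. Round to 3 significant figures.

C = D/d = 52.0/10.4 = 5.0000; K_W = (4C−1)/(4C−4)+0.615/C = 1.3105; K_s = 1+0.5/C = 1.1000
F_a = (F_max−F_min)/2 = 141.7 N; F_m = (F_max+F_min)/2 = 213.3 N
τ_a = K_W·8F_aD/(πd³) = 1.3105 × 16.681 = 21.86 MPa
τ_m = K_s·8F_mD/(πd³) = 1.1000 × 25.109 = 27.62 MPa
Soderberg: 1/n_f = τ_a/S_se + τ_m/S_sy = 21.86/222 + 27.62/357 = 0.09847 + 0.07737 = 0.17584
n_f = 1/0.17584 = 5.687

5.69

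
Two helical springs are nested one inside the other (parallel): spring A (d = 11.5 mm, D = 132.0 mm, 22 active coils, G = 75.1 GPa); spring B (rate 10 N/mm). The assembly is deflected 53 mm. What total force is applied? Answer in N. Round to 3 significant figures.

k_A = Gd⁴/(8D³N_a) = (75.1×10³)(11.5⁴)/(8·132.0³·22) = 3.2449 N/mm
Parallel: k_eq = 3.2449 + 10 = 13.245 N/mm
F = k_eq·δ = 13.245·53 = 701.98 N

702 N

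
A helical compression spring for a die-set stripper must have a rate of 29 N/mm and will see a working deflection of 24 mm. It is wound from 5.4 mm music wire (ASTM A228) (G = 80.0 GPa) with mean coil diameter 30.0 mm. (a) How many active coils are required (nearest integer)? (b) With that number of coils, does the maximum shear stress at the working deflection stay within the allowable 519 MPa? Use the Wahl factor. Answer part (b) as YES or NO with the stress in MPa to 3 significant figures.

N_a = Gd⁴/(8D³k) = (80.0×10³)(5.4⁴)/(8·30.0³·29) = 10.86 → N_a = 11
Actual rate k = Gd⁴/(8D³·11) = 28.63 N/mm
Working load F = kδ = 28.63·24 = 687.12 N
C = 30.0/5.4 = 5.5556; K_W = (4C−1)/(4C−4)+0.615/C = 1.2753
τ_max = K_W·8FD/(πd³) = 1.2753·333.36 = 425.14 MPa
τ_max ≤ 519 MPa → acceptable

(a) 11 coils; (b) YES, τ_max = 425 MPa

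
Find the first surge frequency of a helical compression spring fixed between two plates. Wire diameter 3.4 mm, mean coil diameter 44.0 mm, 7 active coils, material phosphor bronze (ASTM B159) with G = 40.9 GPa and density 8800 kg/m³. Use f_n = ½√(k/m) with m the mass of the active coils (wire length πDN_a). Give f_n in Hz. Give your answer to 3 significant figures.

60.9 Hz

k = Gd⁴/(8D³N_a) = (40.9×10³)(3.4⁴)/(8·44.0³·7) = 1.1458 N/mm = 1145.8 N/m
Wire length L = πDN_a = π·44.0·7 = 967.61 mm
m = ρ·(πd²/4)·L = 8800 × 9.0792×10⁻⁶ m² × 0.96761 m = 0.077309 kg
f_n = ½√(k/m) = 0.5·√(1145.8/0.077309) = 0.5·√(14820) = 60.87 Hz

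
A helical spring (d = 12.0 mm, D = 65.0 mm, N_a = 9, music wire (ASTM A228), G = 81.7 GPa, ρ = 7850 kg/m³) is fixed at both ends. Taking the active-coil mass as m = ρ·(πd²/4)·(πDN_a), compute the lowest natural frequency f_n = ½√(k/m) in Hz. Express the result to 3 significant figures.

115 Hz

k = Gd⁴/(8D³N_a) = (81.7×10³)(12.0⁴)/(8·65.0³·9) = 85.679 N/mm = 85679 N/m
Wire length L = πDN_a = π·65.0·9 = 1837.8 mm
m = ρ·(πd²/4)·L = 7850 × 113.1×10⁻⁶ m² × 1.8378 m = 1.6317 kg
f_n = ½√(k/m) = 0.5·√(85679/1.6317) = 0.5·√(52511) = 114.58 Hz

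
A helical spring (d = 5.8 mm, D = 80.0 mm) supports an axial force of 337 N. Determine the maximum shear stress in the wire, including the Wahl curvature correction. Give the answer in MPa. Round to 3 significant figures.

Spring index C = D/d = 80.0/5.8 = 13.7931
K_W = (4C−1)/(4C−4) + 0.615/C = 54.172/51.172 + 0.0446 = 1.1032
τ₀ = 8FD/(πd³) = 8·337·80.0/(π·5.8³) = 215680/612.96 = 351.86 MPa
τ_max = K·τ₀ = 1.1032 × 351.86 = 388.18 MPa

388 MPa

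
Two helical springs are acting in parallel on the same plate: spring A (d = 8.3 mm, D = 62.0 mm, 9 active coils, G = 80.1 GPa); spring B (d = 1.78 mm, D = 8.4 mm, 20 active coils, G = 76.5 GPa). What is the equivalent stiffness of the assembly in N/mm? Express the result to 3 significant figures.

k_A = Gd⁴/(8D³N_a) = (80.1×10³)(8.3⁴)/(8·62.0³·9) = 22.153 N/mm
k_B = Gd⁴/(8D³N_a) = (76.5×10³)(1.78⁴)/(8·8.4³·20) = 8.0981 N/mm
Parallel: k_eq = 22.153 + 8.0981 = 30.251 N/mm

30.3 N/mm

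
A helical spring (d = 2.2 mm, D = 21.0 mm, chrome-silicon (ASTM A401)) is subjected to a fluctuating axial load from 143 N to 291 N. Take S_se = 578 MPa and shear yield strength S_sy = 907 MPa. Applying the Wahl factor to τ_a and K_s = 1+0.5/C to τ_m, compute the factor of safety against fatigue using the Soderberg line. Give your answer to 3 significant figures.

0.499

C = D/d = 21.0/2.2 = 9.5455; K_W = (4C−1)/(4C−4)+0.615/C = 1.1522; K_s = 1+0.5/C = 1.0524
F_a = (F_max−F_min)/2 = 74 N; F_m = (F_max+F_min)/2 = 217 N
τ_a = K_W·8F_aD/(πd³) = 1.1522 × 371.64 = 428.2 MPa
τ_m = K_s·8F_mD/(πd³) = 1.0524 × 1089.8 = 1146.9 MPa
Soderberg: 1/n_f = τ_a/S_se + τ_m/S_sy = 428.2/578 + 1146.9/907 = 0.74083 + 1.26449 = 2.0053
n_f = 1/2.0053 = 0.4987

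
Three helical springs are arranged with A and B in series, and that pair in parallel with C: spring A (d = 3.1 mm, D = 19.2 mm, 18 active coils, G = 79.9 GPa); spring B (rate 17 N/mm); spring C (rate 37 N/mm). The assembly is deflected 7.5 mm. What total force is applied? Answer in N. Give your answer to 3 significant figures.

316 N

k_A = Gd⁴/(8D³N_a) = (79.9×10³)(3.1⁴)/(8·19.2³·18) = 7.2398 N/mm
Springs A,B series: k_AB = 1/(1/7.2398+1/17) = 5.0775 N/mm; parallel with C: k_eq = 5.0775+37 = 42.077 N/mm
F = k_eq·δ = 42.077·7.5 = 315.58 N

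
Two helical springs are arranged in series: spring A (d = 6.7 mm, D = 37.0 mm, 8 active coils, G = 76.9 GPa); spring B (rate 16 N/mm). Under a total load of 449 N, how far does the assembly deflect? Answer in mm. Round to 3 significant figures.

37.5 mm

k_A = Gd⁴/(8D³N_a) = (76.9×10³)(6.7⁴)/(8·37.0³·8) = 47.801 N/mm
Series: 1/k_eq = 1/47.801 + 1/16 = 0.08342; k_eq = 11.988 N/mm
δ = F/k_eq = 449/11.988 = 37.456 mm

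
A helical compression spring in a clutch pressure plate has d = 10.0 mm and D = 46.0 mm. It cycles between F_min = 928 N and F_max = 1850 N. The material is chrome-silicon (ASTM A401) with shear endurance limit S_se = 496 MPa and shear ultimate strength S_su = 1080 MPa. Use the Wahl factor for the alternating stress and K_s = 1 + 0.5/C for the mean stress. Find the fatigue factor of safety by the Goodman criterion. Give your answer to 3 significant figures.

3.19

C = D/d = 46.0/10.0 = 4.6000; K_W = (4C−1)/(4C−4)+0.615/C = 1.3420; K_s = 1+0.5/C = 1.1087
F_a = (F_max−F_min)/2 = 461 N; F_m = (F_max+F_min)/2 = 1389 N
τ_a = K_W·8F_aD/(πd³) = 1.3420 × 54.001 = 72.47 MPa
τ_m = K_s·8F_mD/(πd³) = 1.1087 × 162.7 = 180.39 MPa
Goodman: 1/n_f = τ_a/S_se + τ_m/S_su = 72.47/496 + 180.39/1080 = 0.14611 + 0.16703 = 0.31314
n_f = 1/0.31314 = 3.193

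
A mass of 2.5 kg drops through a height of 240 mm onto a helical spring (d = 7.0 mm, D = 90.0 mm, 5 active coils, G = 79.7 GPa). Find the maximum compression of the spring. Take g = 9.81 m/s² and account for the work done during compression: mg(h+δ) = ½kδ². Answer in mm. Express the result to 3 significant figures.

k = Gd⁴/(8D³N_a) = (79.7×10³)(7.0⁴)/(8·90.0³·5) = 6.5624 N/mm
W = mg = 2.5 × 9.81 = 24.525 N
½kδ² − Wδ − Wh = 0 → δ = (W + √(W² + 2kWh))/k
δ = (24.525 + √(601.48 + 77252.6))/6.5624 = (24.525 + 279.02)/6.5624 = 46.256 mm

46.3 mm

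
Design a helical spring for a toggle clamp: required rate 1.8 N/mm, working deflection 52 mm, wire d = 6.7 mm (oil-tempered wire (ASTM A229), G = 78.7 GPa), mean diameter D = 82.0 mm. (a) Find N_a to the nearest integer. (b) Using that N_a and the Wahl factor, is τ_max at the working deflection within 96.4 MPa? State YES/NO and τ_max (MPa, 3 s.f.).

N_a = Gd⁴/(8D³k) = (78.7×10³)(6.7⁴)/(8·82.0³·1.8) = 19.97 → N_a = 20
Actual rate k = Gd⁴/(8D³·20) = 1.7977 N/mm
Working load F = kδ = 1.7977·52 = 93.479 N
C = 82.0/6.7 = 12.2388; K_W = (4C−1)/(4C−4)+0.615/C = 1.1170
τ_max = K_W·8FD/(πd³) = 1.1170·64.9 = 72.492 MPa
τ_max ≤ 96.4 MPa → acceptable

(a) 20 coils; (b) YES, τ_max = 72.5 MPa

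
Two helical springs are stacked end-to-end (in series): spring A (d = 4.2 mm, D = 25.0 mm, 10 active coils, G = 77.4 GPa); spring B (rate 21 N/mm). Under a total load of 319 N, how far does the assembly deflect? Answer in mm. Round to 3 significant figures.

k_A = Gd⁴/(8D³N_a) = (77.4×10³)(4.2⁴)/(8·25.0³·10) = 19.268 N/mm
Series: 1/k_eq = 1/19.268 + 1/21 = 0.09952; k_eq = 10.048 N/mm
δ = F/k_eq = 319/10.048 = 31.747 mm

31.7 mm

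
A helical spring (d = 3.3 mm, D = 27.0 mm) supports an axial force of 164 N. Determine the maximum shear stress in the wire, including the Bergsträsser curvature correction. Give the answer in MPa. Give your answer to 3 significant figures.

Spring index C = D/d = 27.0/3.3 = 8.1818
K_B = (4C+2)/(4C−3) = 34.727/29.727 = 1.1682
τ₀ = 8FD/(πd³) = 8·164·27.0/(π·3.3³) = 35424/112.9 = 313.77 MPa
τ_max = K·τ₀ = 1.1682 × 313.77 = 366.54 MPa

367 MPa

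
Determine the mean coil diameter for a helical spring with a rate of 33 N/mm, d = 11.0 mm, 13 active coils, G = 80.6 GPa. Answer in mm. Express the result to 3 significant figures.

D = (Gd⁴/(8N_a·k))^(1/3) = (80.6×10³·11.0⁴/(8·13·33))^(1/3)
  = (343842)^(1/3) = 70.0572 mm

70.1 mm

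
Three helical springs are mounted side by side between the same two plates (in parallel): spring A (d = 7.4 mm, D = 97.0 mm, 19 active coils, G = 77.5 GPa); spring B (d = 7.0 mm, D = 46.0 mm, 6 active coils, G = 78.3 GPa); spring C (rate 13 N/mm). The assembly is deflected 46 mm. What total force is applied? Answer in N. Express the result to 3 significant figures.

k_A = Gd⁴/(8D³N_a) = (77.5×10³)(7.4⁴)/(8·97.0³·19) = 1.6752 N/mm
k_B = Gd⁴/(8D³N_a) = (78.3×10³)(7.0⁴)/(8·46.0³·6) = 40.238 N/mm
Parallel: k_eq = 1.6752 + 40.238 + 13 = 54.913 N/mm
F = k_eq·δ = 54.913·46 = 2526 N

2530 N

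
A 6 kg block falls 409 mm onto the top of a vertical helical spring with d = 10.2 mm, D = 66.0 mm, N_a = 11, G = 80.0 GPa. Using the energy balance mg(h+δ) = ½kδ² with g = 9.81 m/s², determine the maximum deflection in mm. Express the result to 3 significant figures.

39.3 mm

k = Gd⁴/(8D³N_a) = (80.0×10³)(10.2⁴)/(8·66.0³·11) = 34.228 N/mm
W = mg = 6 × 9.81 = 58.86 N
½kδ² − Wδ − Wh = 0 → δ = (W + √(W² + 2kWh))/k
δ = (58.86 + √(3464.5 + 1.64797e+06))/34.228 = (58.86 + 1285.1)/34.228 = 39.265 mm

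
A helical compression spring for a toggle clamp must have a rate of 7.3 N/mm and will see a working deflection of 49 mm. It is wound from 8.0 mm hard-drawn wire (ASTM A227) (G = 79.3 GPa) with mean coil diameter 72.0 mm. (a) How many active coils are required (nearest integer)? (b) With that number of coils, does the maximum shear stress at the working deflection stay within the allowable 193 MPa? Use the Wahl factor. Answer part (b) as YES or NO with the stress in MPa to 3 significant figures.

(a) 15 coils; (b) YES, τ_max = 148 MPa

N_a = Gd⁴/(8D³k) = (79.3×10³)(8.0⁴)/(8·72.0³·7.3) = 14.9 → N_a = 15
Actual rate k = Gd⁴/(8D³·15) = 7.2519 N/mm
Working load F = kδ = 7.2519·49 = 355.35 N
C = 72.0/8.0 = 9.0000; K_W = (4C−1)/(4C−4)+0.615/C = 1.1621
τ_max = K_W·8FD/(πd³) = 1.1621·127.25 = 147.87 MPa
τ_max ≤ 193 MPa → acceptable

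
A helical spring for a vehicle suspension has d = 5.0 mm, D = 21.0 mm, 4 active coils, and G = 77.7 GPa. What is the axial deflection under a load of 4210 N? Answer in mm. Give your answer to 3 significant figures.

k = Gd⁴/(8D³N_a) = (77.7×10³)(5.0⁴)/(8·21.0³·4) = 163.87 N/mm
δ = F/k = 4210 / 163.87 = 25.691 mm

25.7 mm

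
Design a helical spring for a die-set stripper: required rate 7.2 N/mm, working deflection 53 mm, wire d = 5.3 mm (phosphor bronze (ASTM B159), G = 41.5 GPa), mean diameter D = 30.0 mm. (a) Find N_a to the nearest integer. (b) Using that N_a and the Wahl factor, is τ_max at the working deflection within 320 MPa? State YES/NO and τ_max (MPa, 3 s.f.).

(a) 21 coils; (b) YES, τ_max = 249 MPa

N_a = Gd⁴/(8D³k) = (41.5×10³)(5.3⁴)/(8·30.0³·7.2) = 21.06 → N_a = 21
Actual rate k = Gd⁴/(8D³·21) = 7.219 N/mm
Working load F = kδ = 7.219·53 = 382.61 N
C = 30.0/5.3 = 5.6604; K_W = (4C−1)/(4C−4)+0.615/C = 1.2696
τ_max = K_W·8FD/(πd³) = 1.2696·196.33 = 249.26 MPa
τ_max ≤ 320 MPa → acceptable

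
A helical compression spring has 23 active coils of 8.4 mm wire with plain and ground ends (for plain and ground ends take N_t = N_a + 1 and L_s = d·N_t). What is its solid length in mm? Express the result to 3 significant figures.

plain and ground ends: N_t = N_a + 1 = 23 + 1 = 24
L_s = d·N_t = 8.4 × 24 = 201.6 mm

202 mm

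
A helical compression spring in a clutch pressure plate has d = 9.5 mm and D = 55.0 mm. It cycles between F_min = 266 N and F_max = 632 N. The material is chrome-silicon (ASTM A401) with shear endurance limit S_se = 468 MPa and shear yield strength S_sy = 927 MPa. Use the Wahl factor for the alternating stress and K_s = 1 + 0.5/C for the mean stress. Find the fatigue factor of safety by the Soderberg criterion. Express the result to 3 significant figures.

C = D/d = 55.0/9.5 = 5.7895; K_W = (4C−1)/(4C−4)+0.615/C = 1.2628; K_s = 1+0.5/C = 1.0864
F_a = (F_max−F_min)/2 = 183 N; F_m = (F_max+F_min)/2 = 449 N
τ_a = K_W·8F_aD/(πd³) = 1.2628 × 29.894 = 37.751 MPa
τ_m = K_s·8F_mD/(πd³) = 1.0864 × 73.346 = 79.681 MPa
Soderberg: 1/n_f = τ_a/S_se + τ_m/S_sy = 37.751/468 + 79.681/927 = 0.08066 + 0.08596 = 0.16662
n_f = 1/0.16662 = 6.002

6.00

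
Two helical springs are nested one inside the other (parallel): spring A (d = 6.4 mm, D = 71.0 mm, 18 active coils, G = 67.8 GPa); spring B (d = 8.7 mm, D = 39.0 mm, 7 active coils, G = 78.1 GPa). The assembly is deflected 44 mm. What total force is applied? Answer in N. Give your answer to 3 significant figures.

k_A = Gd⁴/(8D³N_a) = (67.8×10³)(6.4⁴)/(8·71.0³·18) = 2.207 N/mm
k_B = Gd⁴/(8D³N_a) = (78.1×10³)(8.7⁴)/(8·39.0³·7) = 134.69 N/mm
Parallel: k_eq = 2.207 + 134.69 = 136.9 N/mm
F = k_eq·δ = 136.9·44 = 6023.6 N

6020 N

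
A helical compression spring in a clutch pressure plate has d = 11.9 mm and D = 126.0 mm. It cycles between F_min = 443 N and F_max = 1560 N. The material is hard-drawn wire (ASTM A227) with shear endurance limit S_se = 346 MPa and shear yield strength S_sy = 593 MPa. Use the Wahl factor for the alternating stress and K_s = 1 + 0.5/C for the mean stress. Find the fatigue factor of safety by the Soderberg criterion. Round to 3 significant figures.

C = D/d = 126.0/11.9 = 10.5882; K_W = (4C−1)/(4C−4)+0.615/C = 1.1363; K_s = 1+0.5/C = 1.0472
F_a = (F_max−F_min)/2 = 558.5 N; F_m = (F_max+F_min)/2 = 1001.5 N
τ_a = K_W·8F_aD/(πd³) = 1.1363 × 106.34 = 120.83 MPa
τ_m = K_s·8F_mD/(πd³) = 1.0472 × 190.69 = 199.69 MPa
Soderberg: 1/n_f = τ_a/S_se + τ_m/S_sy = 120.83/346 + 199.69/593 = 0.34923 + 0.33675 = 0.68598
n_f = 1/0.68598 = 1.458

1.46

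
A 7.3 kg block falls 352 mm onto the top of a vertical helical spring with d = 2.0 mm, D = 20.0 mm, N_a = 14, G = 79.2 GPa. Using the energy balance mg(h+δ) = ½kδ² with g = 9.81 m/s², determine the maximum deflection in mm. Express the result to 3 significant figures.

246 mm

k = Gd⁴/(8D³N_a) = (79.2×10³)(2.0⁴)/(8·20.0³·14) = 1.4143 N/mm
W = mg = 7.3 × 9.81 = 71.613 N
½kδ² − Wδ − Wh = 0 → δ = (W + √(W² + 2kWh))/k
δ = (71.613 + √(5128.4 + 71302))/1.4143 = (71.613 + 276.46)/1.4143 = 246.11 mm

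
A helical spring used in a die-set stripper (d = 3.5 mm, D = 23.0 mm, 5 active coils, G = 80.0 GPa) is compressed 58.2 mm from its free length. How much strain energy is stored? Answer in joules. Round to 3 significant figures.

k = Gd⁴/(8D³N_a) = (80.0×10³)(3.5⁴)/(8·23.0³·5) = 24.667 N/mm
U = ½kδ² = 0.5 × 24.667 × 58.2² = 41777 N·mm = 41.777 J

41.8 J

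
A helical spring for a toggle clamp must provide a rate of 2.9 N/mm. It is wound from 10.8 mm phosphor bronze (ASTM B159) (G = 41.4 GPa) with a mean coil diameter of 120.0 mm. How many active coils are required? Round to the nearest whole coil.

N_a = Gd⁴/(8D³k) = (41.4×10³ × 10.8⁴)/(8 × 120.0³ × 2.9)
    = 5.63242e+08 / 4.00896e+07 = 14.05 → 14 coils

14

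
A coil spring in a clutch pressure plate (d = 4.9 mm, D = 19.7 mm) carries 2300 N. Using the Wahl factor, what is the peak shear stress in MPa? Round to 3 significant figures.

Spring index C = D/d = 19.7/4.9 = 4.0204
K_W = (4C−1)/(4C−4) + 0.615/C = 15.082/12.082 + 0.1530 = 1.4013
τ₀ = 8FD/(πd³) = 8·2300·19.7/(π·4.9³) = 362480/369.61 = 980.72 MPa
τ_max = K·τ₀ = 1.4013 × 980.72 = 1374.3 MPa

1370 MPa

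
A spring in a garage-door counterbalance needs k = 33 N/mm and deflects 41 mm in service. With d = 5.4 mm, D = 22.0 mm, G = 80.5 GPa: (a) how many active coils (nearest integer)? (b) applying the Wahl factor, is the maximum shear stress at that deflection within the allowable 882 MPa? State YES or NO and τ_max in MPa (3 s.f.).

(a) 24 coils; (b) YES, τ_max = 681 MPa

N_a = Gd⁴/(8D³k) = (80.5×10³)(5.4⁴)/(8·22.0³·33) = 24.35 → N_a = 24
Actual rate k = Gd⁴/(8D³·24) = 33.481 N/mm
Working load F = kδ = 33.481·41 = 1372.7 N
C = 22.0/5.4 = 4.0741; K_W = (4C−1)/(4C−4)+0.615/C = 1.3949
τ_max = K_W·8FD/(πd³) = 1.3949·488.39 = 681.27 MPa
τ_max ≤ 882 MPa → acceptable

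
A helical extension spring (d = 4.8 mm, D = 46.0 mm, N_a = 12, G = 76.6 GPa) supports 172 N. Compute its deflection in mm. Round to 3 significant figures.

k = Gd⁴/(8D³N_a) = (76.6×10³)(4.8⁴)/(8·46.0³·12) = 4.3516 N/mm
δ = F/k = 172 / 4.3516 = 39.526 mm

39.5 mm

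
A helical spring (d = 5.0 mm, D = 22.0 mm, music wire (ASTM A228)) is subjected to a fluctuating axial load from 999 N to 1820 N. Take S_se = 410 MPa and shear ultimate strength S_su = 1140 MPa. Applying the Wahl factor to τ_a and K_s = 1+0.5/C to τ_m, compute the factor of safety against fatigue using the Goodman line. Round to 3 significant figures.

C = D/d = 22.0/5.0 = 4.4000; K_W = (4C−1)/(4C−4)+0.615/C = 1.3604; K_s = 1+0.5/C = 1.1136
F_a = (F_max−F_min)/2 = 410.5 N; F_m = (F_max+F_min)/2 = 1409.5 N
τ_a = K_W·8F_aD/(πd³) = 1.3604 × 183.98 = 250.28 MPa
τ_m = K_s·8F_mD/(πd³) = 1.1136 × 631.71 = 703.5 MPa
Goodman: 1/n_f = τ_a/S_se + τ_m/S_su = 250.28/410 + 703.5/1140 = 0.61043 + 0.61710 = 1.2275
n_f = 1/1.2275 = 0.8146

0.815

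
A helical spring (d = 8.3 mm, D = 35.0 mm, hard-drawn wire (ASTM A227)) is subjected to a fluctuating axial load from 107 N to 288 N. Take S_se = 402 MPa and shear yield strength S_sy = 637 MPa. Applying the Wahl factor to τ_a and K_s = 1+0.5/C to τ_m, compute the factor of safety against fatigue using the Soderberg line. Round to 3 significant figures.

9.76

C = D/d = 35.0/8.3 = 4.2169; K_W = (4C−1)/(4C−4)+0.615/C = 1.3790; K_s = 1+0.5/C = 1.1186
F_a = (F_max−F_min)/2 = 90.5 N; F_m = (F_max+F_min)/2 = 197.5 N
τ_a = K_W·8F_aD/(πd³) = 1.3790 × 14.107 = 19.453 MPa
τ_m = K_s·8F_mD/(πd³) = 1.1186 × 30.785 = 34.435 MPa
Soderberg: 1/n_f = τ_a/S_se + τ_m/S_sy = 19.453/402 + 34.435/637 = 0.04839 + 0.05406 = 0.10245
n_f = 1/0.10245 = 9.761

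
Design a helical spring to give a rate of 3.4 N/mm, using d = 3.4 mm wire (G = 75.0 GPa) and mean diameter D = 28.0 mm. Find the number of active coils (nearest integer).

17

N_a = Gd⁴/(8D³k) = (75.0×10³ × 3.4⁴)/(8 × 28.0³ × 3.4)
    = 1.00225e+07 / 597094 = 16.79 → 17 coils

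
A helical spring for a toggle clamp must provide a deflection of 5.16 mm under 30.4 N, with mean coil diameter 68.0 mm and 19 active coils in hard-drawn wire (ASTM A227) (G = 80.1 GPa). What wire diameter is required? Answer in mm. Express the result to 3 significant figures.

7.70 mm

Required rate k = F/δ = 30.4/5.16 = 5.8915 N/mm
d = (8D³N_a·k / G)^(1/4) = (8·68.0³·19·5.8915 / (80.1×10³))^0.25
  = (3515.3)^0.25 = 7.7000 mm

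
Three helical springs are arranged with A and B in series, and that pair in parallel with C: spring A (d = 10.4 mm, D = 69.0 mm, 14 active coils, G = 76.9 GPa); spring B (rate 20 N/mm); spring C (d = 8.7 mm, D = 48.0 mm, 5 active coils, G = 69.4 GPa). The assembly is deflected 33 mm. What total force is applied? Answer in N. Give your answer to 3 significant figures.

k_A = Gd⁴/(8D³N_a) = (76.9×10³)(10.4⁴)/(8·69.0³·14) = 24.451 N/mm
k_C = Gd⁴/(8D³N_a) = (69.4×10³)(8.7⁴)/(8·48.0³·5) = 89.878 N/mm
Springs A,B series: k_AB = 1/(1/24.451+1/20) = 11.001 N/mm; parallel with C: k_eq = 11.001+89.878 = 100.88 N/mm
F = k_eq·δ = 100.88·33 = 3329 N

3330 N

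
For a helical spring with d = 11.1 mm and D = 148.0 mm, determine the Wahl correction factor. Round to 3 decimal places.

1.107

C = D/d = 148.0/11.1 = 13.3333
K_W = (4C−1)/(4C−4) + 0.615/C = 52.333/49.333 + 0.0461 = 1.1069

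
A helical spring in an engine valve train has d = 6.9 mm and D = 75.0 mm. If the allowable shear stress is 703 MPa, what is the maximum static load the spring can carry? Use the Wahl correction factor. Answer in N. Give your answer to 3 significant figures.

1070 N

C = D/d = 75.0/6.9 = 10.8696
K_W = (4C−1)/(4C−4) + 0.615/C = 42.478/39.478 + 0.0566 = 1.1326
τ_max = K·8FD/(πd³) → F_max = τ_allow·πd³/(8DK)
F_max = 703·π·6.9³/(8·75.0·1.1326) = 7.2553e+05/679.54 = 1067.7 N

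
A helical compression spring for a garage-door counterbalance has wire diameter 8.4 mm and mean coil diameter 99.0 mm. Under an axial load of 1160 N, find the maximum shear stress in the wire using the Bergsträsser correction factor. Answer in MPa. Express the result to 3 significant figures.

549 MPa

Spring index C = D/d = 99.0/8.4 = 11.7857
K_B = (4C+2)/(4C−3) = 49.143/44.143 = 1.1133
τ₀ = 8FD/(πd³) = 8·1160·99.0/(π·8.4³) = 918720/1862 = 493.4 MPa
τ_max = K·τ₀ = 1.1133 × 493.4 = 549.28 MPa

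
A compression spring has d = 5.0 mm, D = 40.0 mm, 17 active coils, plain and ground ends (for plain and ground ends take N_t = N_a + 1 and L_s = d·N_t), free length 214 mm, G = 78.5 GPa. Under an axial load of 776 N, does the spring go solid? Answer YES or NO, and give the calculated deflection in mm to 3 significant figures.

YES, δ = 138 mm

k = Gd⁴/(8D³N_a) = (78.5×10³)(5.0⁴)/(8·40.0³·17) = 5.6368 N/mm
N_t = 18; L_s = 5.0·18 = 90 mm; δ_solid = L₀ − L_s = 214 − 90 = 124 mm
δ = F/k = 776/5.6368 = 137.67 mm
δ ≥ δ_solid → spring goes solid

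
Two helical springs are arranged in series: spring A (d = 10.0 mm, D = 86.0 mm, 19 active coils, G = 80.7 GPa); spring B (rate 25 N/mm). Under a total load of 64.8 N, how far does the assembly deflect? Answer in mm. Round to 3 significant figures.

k_A = Gd⁴/(8D³N_a) = (80.7×10³)(10.0⁴)/(8·86.0³·19) = 8.3471 N/mm
Series: 1/k_eq = 1/8.3471 + 1/25 = 0.1598; k_eq = 6.2577 N/mm
δ = F/k_eq = 64.8/6.2577 = 10.355 mm

10.4 mm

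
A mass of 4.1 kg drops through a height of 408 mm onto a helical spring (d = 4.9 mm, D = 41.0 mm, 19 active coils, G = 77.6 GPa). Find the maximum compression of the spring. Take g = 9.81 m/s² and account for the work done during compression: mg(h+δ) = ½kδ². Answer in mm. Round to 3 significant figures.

k = Gd⁴/(8D³N_a) = (77.6×10³)(4.9⁴)/(8·41.0³·19) = 4.2702 N/mm
W = mg = 4.1 × 9.81 = 40.221 N
½kδ² − Wδ − Wh = 0 → δ = (W + √(W² + 2kWh))/k
δ = (40.221 + √(1617.7 + 140150))/4.2702 = (40.221 + 376.52)/4.2702 = 97.592 mm

97.6 mm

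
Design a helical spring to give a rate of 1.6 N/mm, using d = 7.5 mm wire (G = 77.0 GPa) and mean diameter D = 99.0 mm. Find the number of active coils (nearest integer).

20

N_a = Gd⁴/(8D³k) = (77.0×10³ × 7.5⁴)/(8 × 99.0³ × 1.6)
    = 2.43633e+08 / 1.24198e+07 = 19.62 → 20 coils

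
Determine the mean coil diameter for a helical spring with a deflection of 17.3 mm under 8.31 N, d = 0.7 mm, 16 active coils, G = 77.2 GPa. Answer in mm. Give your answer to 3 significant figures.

6.71 mm

Required rate k = F/δ = 8.31/17.3 = 0.48035 N/mm
D = (Gd⁴/(8N_a·k))^(1/3) = (77.2×10³·0.7⁴/(8·16·0.48035))^(1/3)
  = (301.47)^(1/3) = 6.7052 mm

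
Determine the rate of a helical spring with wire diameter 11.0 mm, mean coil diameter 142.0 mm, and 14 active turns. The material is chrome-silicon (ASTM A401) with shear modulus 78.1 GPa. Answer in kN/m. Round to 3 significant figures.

3.57 kN/m

k = Gd⁴/(8D³N_a) = (78.1×10³ × 11.0⁴) / (8 × 142.0³ × 14)
  = 1.14346e+09 / 3.20688e+08 = 3.5657 N/mm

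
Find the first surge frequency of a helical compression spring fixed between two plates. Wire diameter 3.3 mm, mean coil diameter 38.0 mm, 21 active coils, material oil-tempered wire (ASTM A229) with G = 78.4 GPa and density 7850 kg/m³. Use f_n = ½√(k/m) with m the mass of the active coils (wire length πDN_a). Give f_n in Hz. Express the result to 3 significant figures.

k = Gd⁴/(8D³N_a) = (78.4×10³)(3.3⁴)/(8·38.0³·21) = 1.0086 N/mm = 1008.6 N/m
Wire length L = πDN_a = π·38.0·21 = 2507 mm
m = ρ·(πd²/4)·L = 7850 × 8.553×10⁻⁶ m² × 2.507 m = 0.16832 kg
f_n = ½√(k/m) = 0.5·√(1008.6/0.16832) = 0.5·√(5992) = 38.704 Hz

38.7 Hz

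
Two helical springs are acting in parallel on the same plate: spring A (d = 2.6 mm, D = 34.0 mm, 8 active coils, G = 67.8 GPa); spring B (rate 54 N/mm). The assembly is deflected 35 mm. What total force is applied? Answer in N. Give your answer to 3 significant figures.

k_A = Gd⁴/(8D³N_a) = (67.8×10³)(2.6⁴)/(8·34.0³·8) = 1.2317 N/mm
Parallel: k_eq = 1.2317 + 54 = 55.232 N/mm
F = k_eq·δ = 55.232·35 = 1933.1 N

1930 N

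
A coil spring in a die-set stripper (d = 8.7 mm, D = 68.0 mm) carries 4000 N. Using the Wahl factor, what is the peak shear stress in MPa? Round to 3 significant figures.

Spring index C = D/d = 68.0/8.7 = 7.8161
K_W = (4C−1)/(4C−4) + 0.615/C = 30.264/27.264 + 0.0787 = 1.1887
τ₀ = 8FD/(πd³) = 8·4000·68.0/(π·8.7³) = 2.176e+06/2068.7 = 1051.8 MPa
τ_max = K·τ₀ = 1.1887 × 1051.8 = 1250.3 MPa

1250 MPa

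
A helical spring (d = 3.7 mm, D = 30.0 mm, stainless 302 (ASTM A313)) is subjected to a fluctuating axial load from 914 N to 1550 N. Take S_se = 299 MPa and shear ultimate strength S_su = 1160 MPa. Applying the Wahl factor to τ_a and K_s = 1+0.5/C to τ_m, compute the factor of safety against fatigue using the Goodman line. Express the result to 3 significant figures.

0.278

C = D/d = 30.0/3.7 = 8.1081; K_W = (4C−1)/(4C−4)+0.615/C = 1.1814; K_s = 1+0.5/C = 1.0617
F_a = (F_max−F_min)/2 = 318 N; F_m = (F_max+F_min)/2 = 1232 N
τ_a = K_W·8F_aD/(πd³) = 1.1814 × 479.6 = 566.59 MPa
τ_m = K_s·8F_mD/(πd³) = 1.0617 × 1858.1 = 1972.7 MPa
Goodman: 1/n_f = τ_a/S_se + τ_m/S_su = 566.59/299 + 1972.7/1160 = 1.89494 + 1.70058 = 3.5955
n_f = 1/3.5955 = 0.2781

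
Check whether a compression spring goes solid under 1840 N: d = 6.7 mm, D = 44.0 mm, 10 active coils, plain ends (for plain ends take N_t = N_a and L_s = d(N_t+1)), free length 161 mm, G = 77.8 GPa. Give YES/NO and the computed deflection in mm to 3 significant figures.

k = Gd⁴/(8D³N_a) = (77.8×10³)(6.7⁴)/(8·44.0³·10) = 23.005 N/mm
N_t = 10; L_s = 6.7·11 = 73.7 mm; δ_solid = L₀ − L_s = 161 − 73.7 = 87.3 mm
δ = F/k = 1840/23.005 = 79.981 mm
δ < δ_solid → spring does not go solid

NO, δ = 80.0 mm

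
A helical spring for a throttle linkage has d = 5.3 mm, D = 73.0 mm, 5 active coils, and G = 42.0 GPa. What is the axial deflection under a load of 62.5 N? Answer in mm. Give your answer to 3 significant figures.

29.3 mm

k = Gd⁴/(8D³N_a) = (42.0×10³)(5.3⁴)/(8·73.0³·5) = 2.1297 N/mm
δ = F/k = 62.5 / 2.1297 = 29.346 mm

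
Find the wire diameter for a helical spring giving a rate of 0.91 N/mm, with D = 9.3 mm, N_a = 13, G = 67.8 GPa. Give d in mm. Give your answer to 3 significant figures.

d = (8D³N_a·k / G)^(1/4) = (8·9.3³·13·0.91 / (67.8×10³))^0.25
  = (1.1228)^0.25 = 1.0294 mm

1.03 mm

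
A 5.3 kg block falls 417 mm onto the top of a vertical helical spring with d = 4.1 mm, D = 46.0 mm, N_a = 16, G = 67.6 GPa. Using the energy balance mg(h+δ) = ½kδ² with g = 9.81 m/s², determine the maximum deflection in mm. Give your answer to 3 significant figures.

k = Gd⁴/(8D³N_a) = (67.6×10³)(4.1⁴)/(8·46.0³·16) = 1.5332 N/mm
W = mg = 5.3 × 9.81 = 51.993 N
½kδ² − Wδ − Wh = 0 → δ = (W + √(W² + 2kWh))/k
δ = (51.993 + √(2703.3 + 66482.8))/1.5332 = (51.993 + 263.03)/1.5332 = 205.47 mm

205 mm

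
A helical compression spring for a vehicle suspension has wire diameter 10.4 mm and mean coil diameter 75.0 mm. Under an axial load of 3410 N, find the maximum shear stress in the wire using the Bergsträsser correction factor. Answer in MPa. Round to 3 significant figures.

691 MPa

Spring index C = D/d = 75.0/10.4 = 7.2115
K_B = (4C+2)/(4C−3) = 30.846/25.846 = 1.1935
τ₀ = 8FD/(πd³) = 8·3410·75.0/(π·10.4³) = 2.046e+06/3533.9 = 578.97 MPa
τ_max = K·τ₀ = 1.1935 × 578.97 = 690.97 MPa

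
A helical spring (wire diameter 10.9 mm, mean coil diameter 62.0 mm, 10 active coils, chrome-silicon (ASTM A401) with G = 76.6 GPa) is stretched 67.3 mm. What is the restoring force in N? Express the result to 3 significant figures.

k = Gd⁴/(8D³N_a) = (76.6×10³)(10.9⁴)/(8·62.0³·10) = 56.711 N/mm
F = k·δ = 56.711 × 67.3 = 3816.7 N

3820 N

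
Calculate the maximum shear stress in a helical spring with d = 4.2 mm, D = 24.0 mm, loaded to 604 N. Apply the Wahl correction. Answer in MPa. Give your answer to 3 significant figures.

631 MPa

Spring index C = D/d = 24.0/4.2 = 5.7143
K_W = (4C−1)/(4C−4) + 0.615/C = 21.857/18.857 + 0.1076 = 1.2667
τ₀ = 8FD/(πd³) = 8·604·24.0/(π·4.2³) = 115968/232.75 = 498.24 MPa
τ_max = K·τ₀ = 1.2667 × 498.24 = 631.13 MPa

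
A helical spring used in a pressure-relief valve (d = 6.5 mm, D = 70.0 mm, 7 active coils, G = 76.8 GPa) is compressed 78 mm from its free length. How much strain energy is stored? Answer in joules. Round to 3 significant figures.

k = Gd⁴/(8D³N_a) = (76.8×10³)(6.5⁴)/(8·70.0³·7) = 7.1373 N/mm
U = ½kδ² = 0.5 × 7.1373 × 78² = 21712 N·mm = 21.712 J

21.7 J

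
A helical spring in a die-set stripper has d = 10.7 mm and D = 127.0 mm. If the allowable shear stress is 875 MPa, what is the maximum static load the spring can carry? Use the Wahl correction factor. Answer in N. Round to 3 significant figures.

2960 N

C = D/d = 127.0/10.7 = 11.8692
K_W = (4C−1)/(4C−4) + 0.615/C = 46.477/43.477 + 0.0518 = 1.1208
τ_max = K·8FD/(πd³) → F_max = τ_allow·πd³/(8DK)
F_max = 875·π·10.7³/(8·127.0·1.1208) = 3.3675e+06/1138.8 = 2957.2 N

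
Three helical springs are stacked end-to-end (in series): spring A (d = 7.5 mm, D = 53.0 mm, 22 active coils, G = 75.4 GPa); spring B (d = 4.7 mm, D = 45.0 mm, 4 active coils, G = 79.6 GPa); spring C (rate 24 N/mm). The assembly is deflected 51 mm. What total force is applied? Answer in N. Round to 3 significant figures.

k_A = Gd⁴/(8D³N_a) = (75.4×10³)(7.5⁴)/(8·53.0³·22) = 9.1049 N/mm
k_B = Gd⁴/(8D³N_a) = (79.6×10³)(4.7⁴)/(8·45.0³·4) = 13.32 N/mm
Series: 1/k_eq = 1/9.1049 + 1/13.32 + 1/24 = 0.22657; k_eq = 4.4136 N/mm
F = k_eq·δ = 4.4136·51 = 225.1 N

225 N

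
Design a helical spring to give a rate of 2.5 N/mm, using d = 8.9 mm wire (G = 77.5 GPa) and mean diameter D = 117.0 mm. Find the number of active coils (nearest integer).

15

N_a = Gd⁴/(8D³k) = (77.5×10³ × 8.9⁴)/(8 × 117.0³ × 2.5)
    = 4.86252e+08 / 3.20323e+07 = 15.18 → 15 coils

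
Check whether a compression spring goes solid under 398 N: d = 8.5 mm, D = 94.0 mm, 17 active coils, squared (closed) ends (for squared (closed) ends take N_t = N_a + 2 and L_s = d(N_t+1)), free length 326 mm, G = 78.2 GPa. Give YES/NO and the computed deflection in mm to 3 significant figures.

NO, δ = 110 mm

k = Gd⁴/(8D³N_a) = (78.2×10³)(8.5⁴)/(8·94.0³·17) = 3.6138 N/mm
N_t = 19; L_s = 8.5·20 = 170 mm; δ_solid = L₀ − L_s = 326 − 170 = 156 mm
δ = F/k = 398/3.6138 = 110.13 mm
δ < δ_solid → spring does not go solid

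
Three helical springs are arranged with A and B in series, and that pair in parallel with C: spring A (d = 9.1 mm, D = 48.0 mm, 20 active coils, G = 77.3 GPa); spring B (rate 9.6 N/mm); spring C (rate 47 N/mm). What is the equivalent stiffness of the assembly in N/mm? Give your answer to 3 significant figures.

54.3 N/mm

k_A = Gd⁴/(8D³N_a) = (77.3×10³)(9.1⁴)/(8·48.0³·20) = 29.957 N/mm
Springs A,B series: k_AB = 1/(1/29.957+1/9.6) = 7.2702 N/mm; parallel with C: k_eq = 7.2702+47 = 54.27 N/mm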